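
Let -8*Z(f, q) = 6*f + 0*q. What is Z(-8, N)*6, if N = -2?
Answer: 36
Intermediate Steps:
Z(f, q) = -3*f/4 (Z(f, q) = -(6*f + 0*q)/8 = -(6*f + 0)/8 = -3*f/4)
Z(-8, N)*6 = -¾*(-8)*6 = 6*6 = 36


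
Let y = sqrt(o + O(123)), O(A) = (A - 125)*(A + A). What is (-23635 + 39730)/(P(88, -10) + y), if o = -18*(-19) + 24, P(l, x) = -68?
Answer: -109446/475 - 9657*I*sqrt(14)/950 ≈ -230.41 - 38.035*I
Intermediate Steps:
O(A) = 2*A*(-125 + A) (O(A) = (-125 + A)*(2*A) = 2*A*(-125 + A))
o = 366 (o = 342 + 24 = 366)
y = 3*I*sqrt(14) (y = sqrt(366 + 2*123*(-125 + 123)) = sqrt(366 + 2*123*(-2)) = sqrt(366 - 492) = sqrt(-126) = 3*I*sqrt(14) ≈ 11.225*I)
(-23635 + 39730)/(P(88, -10) + y) = (-23635 + 39730)/(-68 + 3*I*sqrt(14)) = 16095/(-68 + 3*I*sqrt(14))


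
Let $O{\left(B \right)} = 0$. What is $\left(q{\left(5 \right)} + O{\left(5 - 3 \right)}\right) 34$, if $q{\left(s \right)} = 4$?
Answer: $136$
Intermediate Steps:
$\left(q{\left(5 \right)} + O{\left(5 - 3 \right)}\right) 34 = \left(4 + 0\right) 34 = 4 \cdot 34 = 136$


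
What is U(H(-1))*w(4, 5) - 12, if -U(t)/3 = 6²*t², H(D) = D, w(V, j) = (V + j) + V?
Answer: -1416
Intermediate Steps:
w(V, j) = j + 2*V
U(t) = -108*t² (U(t) = -3*6²*t² = -108*t²)
U(H(-1))*w(4, 5) - 12 = (-108*(-1)²)*(5 + 2*4) - 12 = (-108*1)*(5 + 8) - 12 = -108*13 - 12 = -1404 - 12 = -1416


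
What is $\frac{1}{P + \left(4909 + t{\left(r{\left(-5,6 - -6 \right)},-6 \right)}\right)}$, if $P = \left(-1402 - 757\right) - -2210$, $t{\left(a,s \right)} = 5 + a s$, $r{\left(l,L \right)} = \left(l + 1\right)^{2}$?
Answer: $\frac{1}{4869} \approx 0.00020538$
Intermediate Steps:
$r{\left(l,L \right)} = \left(1 + l\right)^{2}$
$P = 51$ ($P = -2159 + 2210 = 51$)
$\frac{1}{P + \left(4909 + t{\left(r{\left(-5,6 - -6 \right)},-6 \right)}\right)} = \frac{1}{51 + \left(4909 + \left(5 + \left(1 - 5\right)^{2} \left(-6\right)\right)\right)} = \frac{1}{51 + \left(4909 + \left(5 + \left(-4\right)^{2} \left(-6\right)\right)\right)} = \frac{1}{51 + \left(4909 + \left(5 + 16 \left(-6\right)\right)\right)} = \frac{1}{51 + \left(4909 + \left(5 - 96\right)\right)} = \frac{1}{51 + \left(4909 - 91\right)} = \frac{1}{51 + 4818} = \frac{1}{4869}$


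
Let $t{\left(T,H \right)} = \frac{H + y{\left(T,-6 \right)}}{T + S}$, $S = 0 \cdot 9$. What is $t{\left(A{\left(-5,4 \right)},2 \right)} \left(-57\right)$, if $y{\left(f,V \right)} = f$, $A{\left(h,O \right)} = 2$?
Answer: $-114$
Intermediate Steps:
$S = 0$
$t{\left(T,H \right)} = \frac{H + T}{T}$ ($t{\left(T,H \right)} = \frac{H + T}{T + 0} = \frac{H + T}{T}$)
$t{\left(A{\left(-5,4 \right)},2 \right)} \left(-57\right) = \frac{2 + 2}{2} \left(-57\right) = \frac{1}{2} \cdot 4 \left(-57\right) = 2 \left(-57\right) = -114$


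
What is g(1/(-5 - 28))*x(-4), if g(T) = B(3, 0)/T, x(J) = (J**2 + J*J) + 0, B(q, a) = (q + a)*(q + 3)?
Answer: -19008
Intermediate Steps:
B(q, a) = (3 + q)*(a + q) (B(q, a) = (a + q)*(3 + q) = (3 + q)*(a + q))
x(J) = 2*J**2 (x(J) = (J**2 + J**2) + 0 = 2*J**2 + 0 = 2*J**2)
g(T) = 18/T (g(T) = (3**2 + 3*0 + 3*3 + 0*3)/T = (9 + 0 + 9 + 0)/T = 18/T)
g(1/(-5 - 28))*x(-4) = (18/(1/(-5 - 28)))*(2*(-4)**2) = (18/(1/(-33)))*(2*16) = (18/(-1/33))*32 = (18*(-33))*32 = -594*32 = -19008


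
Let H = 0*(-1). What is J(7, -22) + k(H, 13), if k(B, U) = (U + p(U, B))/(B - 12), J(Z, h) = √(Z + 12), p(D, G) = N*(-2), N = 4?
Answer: -5/12 + √19 ≈ 3.9422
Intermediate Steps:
p(D, G) = -8 (p(D, G) = 4*(-2) = -8)
J(Z, h) = √(12 + Z)
H = 0
k(B, U) = (-8 + U)/(-12 + B) (k(B, U) = (U - 8)/(B - 12) = (-8 + U)/(-12 + B))
J(7, -22) + k(H, 13) = √(12 + 7) + (-8 + 13)/(-12 + 0) = √19 + 5/(-12) = √19 - 1/12*5 = √19 - 5/12 = -5/12 + √19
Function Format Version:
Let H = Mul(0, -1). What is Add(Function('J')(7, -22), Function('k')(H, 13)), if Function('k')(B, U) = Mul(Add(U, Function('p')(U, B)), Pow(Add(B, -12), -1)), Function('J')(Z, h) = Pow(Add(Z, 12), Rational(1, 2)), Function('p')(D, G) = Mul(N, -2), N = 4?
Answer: Add(Rational(-5, 12), Pow(19, Rational(1, 2))) ≈ 3.9422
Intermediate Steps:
Function('p')(D, G) = -8 (Function('p')(D, G) = Mul(4, -2) = -8)
Function('J')(Z, h) = Pow(Add(12, Z), Rational(1, 2))
H = 0
Function('k')(B, U) = Mul(Pow(Add(-12, B), -1), Add(-8, U)) (Function('k')(B, U) = Mul(Add(U, -8), Pow(Add(B, -12), -1)) = Mul(Add(-8, U), Pow(Add(-12, B), -1)) = Mul(Pow(Add(-12, B), -1), Add(-8, U)))
Add(Function('J')(7, -22), Function('k')(H, 13)) = Add(Pow(Add(12, 7), Rational(1, 2)), Mul(Pow(Add(-12, 0), -1), Add(-8, 13))) = Add(Pow(19, Rational(1, 2)), Mul(Pow(-12, -1), 5)) = Add(Pow(19, Rational(1, 2)), Mul(Rational(-1, 12), 5)) = Add(Pow(19, Rational(1, 2)), Rational(-5, 12)) = Add(Rational(-5, 12), Pow(19, Rational(1, 2)))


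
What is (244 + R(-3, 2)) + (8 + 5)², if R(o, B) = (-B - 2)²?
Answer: 429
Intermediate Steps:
R(o, B) = (-2 - B)²
(244 + R(-3, 2)) + (8 + 5)² = (244 + (2 + 2)²) + (8 + 5)² = (244 + 4²) + 13² = (244 + 16) + 169 = 260 + 169 = 429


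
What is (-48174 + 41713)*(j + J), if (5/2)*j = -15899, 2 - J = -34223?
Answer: -900191747/5 ≈ -1.8004e+8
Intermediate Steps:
J = 34225 (J = 2 - 1*(-34223) = 2 + 34223 = 34225)
j = -31798/5 (j = (2/5)*(-15899) = -31798/5 ≈ -6359.6)
(-48174 + 41713)*(j + J) = (-48174 + 41713)*(-31798/5 + 34225) = -6461*139327/5 = -900191747/5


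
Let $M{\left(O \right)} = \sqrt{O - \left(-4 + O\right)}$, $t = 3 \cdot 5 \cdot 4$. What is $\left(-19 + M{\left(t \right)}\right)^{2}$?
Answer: $289$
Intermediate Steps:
$t = 60$ ($t = 15 \cdot 4 = 60$)
$M{\left(O \right)} = 2$ ($M{\left(O \right)} = \sqrt{4} = 2$)
$\left(-19 + M{\left(t \right)}\right)^{2} = \left(-19 + 2\right)^{2} = \left(-17\right)^{2} = 289$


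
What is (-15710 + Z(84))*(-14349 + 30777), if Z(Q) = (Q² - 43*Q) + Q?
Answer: -200125896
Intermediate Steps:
Z(Q) = Q² - 42*Q
(-15710 + Z(84))*(-14349 + 30777) = (-15710 + 84*(-42 + 84))*(-14349 + 30777) = (-15710 + 84*42)*16428 = (-15710 + 3528)*16428 = -12182*16428 = -200125896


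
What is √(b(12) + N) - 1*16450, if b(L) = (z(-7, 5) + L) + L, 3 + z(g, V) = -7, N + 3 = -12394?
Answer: -16450 + I*√12383 ≈ -16450.0 + 111.28*I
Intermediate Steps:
N = -12397 (N = -3 - 12394 = -12397)
z(g, V) = -10 (z(g, V) = -3 - 7 = -10)
b(L) = -10 + 2*L (b(L) = (-10 + L) + L = -10 + 2*L)
√(b(12) + N) - 1*16450 = √((-10 + 2*12) - 12397) - 1*16450 = √((-10 + 24) - 12397) - 16450 = √(14 - 12397) - 16450 = √(-12383) - 16450 = I*√12383 - 16450 = -16450 + I*√12383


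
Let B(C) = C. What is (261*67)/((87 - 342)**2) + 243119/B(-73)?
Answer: -1756392936/527425 ≈ -3330.1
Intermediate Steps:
(261*67)/((87 - 342)**2) + 243119/B(-73) = (261*67)/((87 - 342)**2) + 243119/(-73) = 17487/((-255)**2) + 243119*(-1/73) = 17487/65025 - 243119/73 = 17487*(1/65025) - 243119/73 = 1943/7225 - 243119/73 = -1756392936/527425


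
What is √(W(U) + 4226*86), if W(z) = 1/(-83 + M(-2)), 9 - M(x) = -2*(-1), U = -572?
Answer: 3*√58311285/38 ≈ 602.86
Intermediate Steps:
M(x) = 7 (M(x) = 9 - (-2)*(-1) = 9 - 1*2 = 9 - 2 = 7)
W(z) = -1/76 (W(z) = 1/(-83 + 7) = 1/(-76) = -1/76)
√(W(U) + 4226*86) = √(-1/76 + 4226*86) = √(-1/76 + 363436) = √(27621135/76) = 3*√58311285/38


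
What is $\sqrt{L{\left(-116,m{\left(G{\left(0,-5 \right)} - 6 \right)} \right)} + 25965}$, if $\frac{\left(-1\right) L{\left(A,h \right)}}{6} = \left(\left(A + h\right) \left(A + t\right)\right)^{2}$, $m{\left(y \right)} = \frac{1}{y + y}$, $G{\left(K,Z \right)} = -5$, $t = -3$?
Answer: $\frac{3 i \sqrt{61531065826}}{22} \approx 33826.0 i$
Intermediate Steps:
$m{\left(y \right)} = \frac{1}{2 y}$
$L{\left(A,h \right)} = - 6 \left(-3 + A\right)^{2} \left(A + h\right)^{2}$ ($L{\left(A,h \right)} = - 6 \left(\left(A + h\right) \left(A - 3\right)\right)^{2} = - 6 \left(\left(A + h\right) \left(-3 + A\right)\right)^{2} = - 6 \left(\left(-3 + A\right) \left(A + h\right)\right)^{2} = - 6 \left(-3 + A\right)^{2} \left(A + h\right)^{2}$)
$\sqrt{L{\left(-116,m{\left(G{\left(0,-5 \right)} - 6 \right)} \right)} + 25965} = \sqrt{- 6 \left(-3 - 116\right)^{2} \left(-116 + \frac{1}{2 \left(-5 - 6\right)}\right)^{2} + 25965} = \sqrt{- 6 \left(-119\right)^{2} \left(-116 + \frac{1}{2 \left(-5 - 6\right)}\right)^{2} + 25965} = \sqrt{\left(-6\right) 14161 \left(-116 + \frac{1}{2 \left(-11\right)}\right)^{2} + 25965} = \sqrt{\left(-6\right) 14161 \left(-116 + \frac{1}{2} \left(- \frac{1}{11}\right)\right)^{2} + 25965} = \sqrt{\left(-6\right) 14161 \left(-116 - \frac{1}{22}\right)^{2} + 25965} = \sqrt{\left(-6\right) 14161 \left(- \frac{2553}{22}\right)^{2} + 25965} = \sqrt{\left(-6\right) 14161 \cdot \frac{6517809}{484} + 25965} = \sqrt{- \frac{276896079747}{242} + 25965} = \sqrt{- \frac{276889796217}{242}} = \frac{3 i \sqrt{61531065826}}{22}$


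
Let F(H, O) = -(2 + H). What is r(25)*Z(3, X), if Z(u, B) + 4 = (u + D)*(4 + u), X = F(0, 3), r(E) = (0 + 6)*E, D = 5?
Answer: 7800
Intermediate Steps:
F(H, O) = -2 - H
r(E) = 6*E
X = -2 (X = -2 - 1*0 = -2 + 0 = -2)
Z(u, B) = -4 + (4 + u)*(5 + u) (Z(u, B) = -4 + (u + 5)*(4 + u) = -4 + (5 + u)*(4 + u) = -4 + (4 + u)*(5 + u))
r(25)*Z(3, X) = (6*25)*(16 + 3² + 9*3) = 150*(16 + 9 + 27) = 150*52 = 7800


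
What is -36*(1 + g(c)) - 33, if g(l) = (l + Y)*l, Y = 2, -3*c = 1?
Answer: -49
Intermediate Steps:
c = -1/3 (c = -1/3*1 = -1/3 ≈ -0.33333)
g(l) = l*(2 + l) (g(l) = (l + 2)*l = (2 + l)*l = l*(2 + l))
-36*(1 + g(c)) - 33 = -36*(1 - (2 - 1/3)/3) - 33 = -36*(1 - 1/3*5/3) - 33 = -36*(1 - 5/9) - 33 = -36*4/9 - 33 = -16 - 33 = -49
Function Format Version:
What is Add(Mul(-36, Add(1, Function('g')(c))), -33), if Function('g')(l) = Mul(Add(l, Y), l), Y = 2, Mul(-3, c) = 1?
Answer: -49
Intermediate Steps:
c = Rational(-1, 3) (c = Mul(Rational(-1, 3), 1) = Rational(-1, 3) ≈ -0.33333)
Function('g')(l) = Mul(l, Add(2, l)) (Function('g')(l) = Mul(Add(l, 2), l) = Mul(Add(2, l), l) = Mul(l, Add(2, l)))
Add(Mul(-36, Add(1, Function('g')(c))), -33) = Add(Mul(-36, Add(1, Mul(Rational(-1, 3), Add(2, Rational(-1, 3))))), -33) = Add(Mul(-36, Add(1, Mul(Rational(-1, 3), Rational(5, 3)))), -33) = Add(Mul(-36, Add(1, Rational(-5, 9))), -33) = Add(Mul(-36, Rational(4, 9)), -33) = Add(-16, -33) = -49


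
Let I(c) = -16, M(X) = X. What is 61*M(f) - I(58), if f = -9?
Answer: -533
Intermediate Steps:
61*M(f) - I(58) = 61*(-9) - 1*(-16) = -549 + 16 = -533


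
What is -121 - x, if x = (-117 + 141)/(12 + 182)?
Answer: -11749/97 ≈ -121.12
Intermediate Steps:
x = 12/97 (x = 24/194 = 24*(1/194) = 12/97 ≈ 0.12371)
-121 - x = -121 - 1*12/97 = -121 - 12/97 = -11749/97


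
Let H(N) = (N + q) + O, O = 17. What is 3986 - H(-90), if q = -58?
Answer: 4117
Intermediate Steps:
H(N) = -41 + N (H(N) = (N - 58) + 17 = (-58 + N) + 17 = -41 + N)
3986 - H(-90) = 3986 - (-41 - 90) = 3986 - 1*(-131) = 3986 + 131 = 4117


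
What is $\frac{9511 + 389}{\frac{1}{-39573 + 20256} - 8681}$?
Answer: $- \frac{95619150}{83845439} \approx -1.1404$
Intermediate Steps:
$\frac{9511 + 389}{\frac{1}{-39573 + 20256} - 8681} = \frac{9900}{\frac{1}{-19317} - 8681} = \frac{9900}{- \frac{1}{19317} - 8681} = \frac{9900}{- \frac{167690878}{19317}} = 9900 \left(- \frac{19317}{167690878}\right) = - \frac{95619150}{83845439}$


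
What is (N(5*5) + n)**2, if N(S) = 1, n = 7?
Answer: 64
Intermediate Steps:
(N(5*5) + n)**2 = (1 + 7)**2 = 8**2 = 64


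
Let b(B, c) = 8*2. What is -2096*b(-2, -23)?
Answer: -33536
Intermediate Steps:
b(B, c) = 16
-2096*b(-2, -23) = -2096*16 = -33536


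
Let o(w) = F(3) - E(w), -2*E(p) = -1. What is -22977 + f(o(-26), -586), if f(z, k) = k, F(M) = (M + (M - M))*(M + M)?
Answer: -23563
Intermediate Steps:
E(p) = ½ (E(p) = -½*(-1) = ½)
F(M) = 2*M² (F(M) = (M + 0)*(2*M) = M*(2*M) = 2*M²)
o(w) = 35/2 (o(w) = 2*3² - 1*½ = 2*9 - ½ = 18 - ½ = 35/2)
-22977 + f(o(-26), -586) = -22977 - 586 = -23563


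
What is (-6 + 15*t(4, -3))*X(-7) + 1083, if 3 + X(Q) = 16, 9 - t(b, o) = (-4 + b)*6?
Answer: 2760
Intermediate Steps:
t(b, o) = 33 - 6*b (t(b, o) = 9 - (-4 + b)*6 = 9 - (-24 + 6*b) = 9 + (24 - 6*b) = 33 - 6*b)
X(Q) = 13 (X(Q) = -3 + 16 = 13)
(-6 + 15*t(4, -3))*X(-7) + 1083 = (-6 + 15*(33 - 6*4))*13 + 1083 = (-6 + 15*(33 - 24))*13 + 1083 = (-6 + 15*9)*13 + 1083 = (-6 + 135)*13 + 1083 = 129*13 + 1083 = 1677 + 1083 = 2760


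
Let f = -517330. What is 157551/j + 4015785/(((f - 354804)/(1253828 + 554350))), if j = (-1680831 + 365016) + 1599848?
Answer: -1031217822731348628/123857418211 ≈ -8.3258e+6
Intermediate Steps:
j = 284033 (j = -1315815 + 1599848 = 284033)
157551/j + 4015785/(((f - 354804)/(1253828 + 554350))) = 157551/284033 + 4015785/(((-517330 - 354804)/(1253828 + 554350))) = 157551*(1/284033) + 4015785/((-872134/1808178)) = 157551/284033 + 4015785/((-872134*1/1808178)) = 157551/284033 + 4015785/(-436067/904089) = 157551/284033 + 4015785*(-904089/436067) = 157551/284033 - 3630627044865/436067 = -1031217822731348628/123857418211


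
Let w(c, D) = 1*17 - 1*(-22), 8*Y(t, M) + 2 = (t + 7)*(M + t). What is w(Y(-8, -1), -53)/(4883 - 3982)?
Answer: 39/901 ≈ 0.043285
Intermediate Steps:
Y(t, M) = -¼ + (7 + t)*(M + t)/8 (Y(t, M) = -¼ + ((t + 7)*(M + t))/8 = -¼ + ((7 + t)*(M + t))/8 = -¼ + (7 + t)*(M + t)/8)
w(c, D) = 39 (w(c, D) = 17 + 22 = 39)
w(Y(-8, -1), -53)/(4883 - 3982) = 39/(4883 - 3982) = 39/901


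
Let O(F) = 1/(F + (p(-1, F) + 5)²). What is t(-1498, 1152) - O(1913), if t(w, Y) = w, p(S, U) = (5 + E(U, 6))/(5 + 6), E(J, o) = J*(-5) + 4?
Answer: -135569710173/90500474 ≈ -1498.0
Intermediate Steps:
E(J, o) = 4 - 5*J (E(J, o) = -5*J + 4 = 4 - 5*J)
p(S, U) = 9/11 - 5*U/11 (p(S, U) = (5 + (4 - 5*U))/(5 + 6) = (9 - 5*U)/11 = (9 - 5*U)*(1/11) = 9/11 - 5*U/11)
O(F) = 1/(F + (64/11 - 5*F/11)²) (O(F) = 1/(F + ((9/11 - 5*F/11) + 5)²) = 1/(F + (64/11 - 5*F/11)²))
t(-1498, 1152) - O(1913) = -1498 - 121/((-64 + 5*1913)² + 121*1913) = -1498 - 121/((-64 + 9565)² + 231473) = -1498 - 121/(9501² + 231473) = -1498 - 121/(90269001 + 231473) = -1498 - 121/90500474 = -135569710173/90500474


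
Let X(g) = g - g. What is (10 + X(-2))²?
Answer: 100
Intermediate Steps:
X(g) = 0
(10 + X(-2))² = (10 + 0)² = 10² = 100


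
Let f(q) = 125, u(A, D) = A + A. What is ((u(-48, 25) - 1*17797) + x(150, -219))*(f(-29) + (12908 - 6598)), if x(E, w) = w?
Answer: -116550720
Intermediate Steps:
u(A, D) = 2*A
((u(-48, 25) - 1*17797) + x(150, -219))*(f(-29) + (12908 - 6598)) = ((2*(-48) - 1*17797) - 219)*(125 + (12908 - 6598)) = ((-96 - 17797) - 219)*(125 + 6310) = (-17893 - 219)*6435 = -18112*6435 = -116550720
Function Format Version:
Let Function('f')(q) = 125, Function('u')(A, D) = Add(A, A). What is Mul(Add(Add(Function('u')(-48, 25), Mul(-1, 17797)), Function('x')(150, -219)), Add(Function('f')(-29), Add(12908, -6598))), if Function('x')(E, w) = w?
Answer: -116550720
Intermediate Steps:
Function('u')(A, D) = Mul(2, A)
Mul(Add(Add(Function('u')(-48, 25), Mul(-1, 17797)), Function('x')(150, -219)), Add(Function('f')(-29), Add(12908, -6598))) = Mul(Add(Add(Mul(2, -48), Mul(-1, 17797)), -219), Add(125, Add(12908, -6598))) = Mul(Add(Add(-96, -17797), -219), Add(125, 6310)) = Mul(Add(-17893, -219), 6435) = Mul(-18112, 6435) = -116550720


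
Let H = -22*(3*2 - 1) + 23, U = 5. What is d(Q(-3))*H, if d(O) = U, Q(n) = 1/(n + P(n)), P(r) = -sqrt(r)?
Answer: -435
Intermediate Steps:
Q(n) = 1/(n - sqrt(n))
d(O) = 5
H = -87 (H = -22*(6 - 1) + 23 = -22*5 + 23 = -110 + 23 = -87)
d(Q(-3))*H = 5*(-87) = -435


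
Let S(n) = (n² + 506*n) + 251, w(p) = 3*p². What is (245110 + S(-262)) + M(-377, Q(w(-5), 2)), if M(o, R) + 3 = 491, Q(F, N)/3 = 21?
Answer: 181921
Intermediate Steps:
Q(F, N) = 63 (Q(F, N) = 3*21 = 63)
M(o, R) = 488 (M(o, R) = -3 + 491 = 488)
S(n) = 251 + n² + 506*n
(245110 + S(-262)) + M(-377, Q(w(-5), 2)) = (245110 + (251 + (-262)² + 506*(-262))) + 488 = (245110 + (251 + 68644 - 132572)) + 488 = (245110 - 63677) + 488 = 181433 + 488 = 181921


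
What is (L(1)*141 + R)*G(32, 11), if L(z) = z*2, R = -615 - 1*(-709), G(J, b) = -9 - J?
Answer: -15416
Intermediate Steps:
R = 94 (R = -615 + 709 = 94)
L(z) = 2*z
(L(1)*141 + R)*G(32, 11) = ((2*1)*141 + 94)*(-9 - 1*32) = (2*141 + 94)*(-9 - 32) = (282 + 94)*(-41) = 376*(-41) = -15416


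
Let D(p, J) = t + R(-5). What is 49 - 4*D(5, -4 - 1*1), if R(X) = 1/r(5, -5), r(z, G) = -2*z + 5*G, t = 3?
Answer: 1299/35 ≈ 37.114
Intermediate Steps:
R(X) = -1/35 (R(X) = 1/(-2*5 + 5*(-5)) = 1/(-10 - 25) = 1/(-35) = -1/35)
D(p, J) = 104/35 (D(p, J) = 3 - 1/35 = 104/35)
49 - 4*D(5, -4 - 1*1) = 49 - 4*104/35 = 49 - 416/35 = 1299/35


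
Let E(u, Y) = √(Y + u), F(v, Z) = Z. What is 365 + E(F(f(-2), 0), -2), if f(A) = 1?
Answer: 365 + I*√2 ≈ 365.0 + 1.4142*I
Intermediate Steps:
365 + E(F(f(-2), 0), -2) = 365 + √(-2 + 0) = 365 + √(-2) = 365 + I*√2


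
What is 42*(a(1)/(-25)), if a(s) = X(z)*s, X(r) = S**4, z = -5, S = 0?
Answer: 0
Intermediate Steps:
X(r) = 0 (X(r) = 0**4 = 0)
a(s) = 0 (a(s) = 0*s = 0)
42*(a(1)/(-25)) = 42*(0/(-25)) = 42*(0*(-1/25)) = 42*0 = 0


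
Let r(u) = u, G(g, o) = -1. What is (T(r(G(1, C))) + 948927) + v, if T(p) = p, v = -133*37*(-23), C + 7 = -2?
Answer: 1062109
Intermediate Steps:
C = -9 (C = -7 - 2 = -9)
v = 113183 (v = -4921*(-23) = 113183)
(T(r(G(1, C))) + 948927) + v = (-1 + 948927) + 113183 = 948926 + 113183 = 1062109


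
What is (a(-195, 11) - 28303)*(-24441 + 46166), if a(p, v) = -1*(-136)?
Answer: -611928075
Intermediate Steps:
a(p, v) = 136
(a(-195, 11) - 28303)*(-24441 + 46166) = (136 - 28303)*(-24441 + 46166) = -28167*21725 = -611928075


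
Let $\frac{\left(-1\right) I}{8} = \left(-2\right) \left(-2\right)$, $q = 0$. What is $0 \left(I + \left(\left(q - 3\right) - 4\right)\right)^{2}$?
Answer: $0$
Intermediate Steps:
$I = -32$ ($I = - 8 \left(\left(-2\right) \left(-2\right)\right) = \left(-8\right) 4 = -32$)
$0 \left(I + \left(\left(q - 3\right) - 4\right)\right)^{2} = 0 \left(-32 + \left(\left(0 - 3\right) - 4\right)\right)^{2} = 0 \left(-32 - 7\right)^{2} = 0 \left(-39\right)^{2} = 0 \cdot 1521 = 0$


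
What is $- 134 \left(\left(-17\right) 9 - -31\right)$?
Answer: $16348$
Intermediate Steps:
$- 134 \left(\left(-17\right) 9 - -31\right) = - 134 \left(-153 + 31\right) = \left(-134\right) \left(-122\right) = 16348$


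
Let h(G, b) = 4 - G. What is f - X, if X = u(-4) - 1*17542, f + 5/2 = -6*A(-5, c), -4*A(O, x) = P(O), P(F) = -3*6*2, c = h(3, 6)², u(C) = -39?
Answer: 35049/2 ≈ 17525.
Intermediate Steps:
c = 1 (c = (4 - 1*3)² = (4 - 3)² = 1² = 1)
P(F) = -36 (P(F) = -18*2 = -36)
A(O, x) = 9 (A(O, x) = -¼*(-36) = 9)
f = -113/2 (f = -5/2 - 6*9 = -5/2 - 54 = -113/2 ≈ -56.500)
X = -17581 (X = -39 - 1*17542 = -39 - 17542 = -17581)
f - X = -113/2 - 1*(-17581) = -113/2 + 17581 = 35049/2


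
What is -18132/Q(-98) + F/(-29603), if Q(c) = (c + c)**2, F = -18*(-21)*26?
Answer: -32654073/40615316 ≈ -0.80398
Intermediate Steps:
F = 9828 (F = 378*26 = 9828)
Q(c) = 4*c**2 (Q(c) = (2*c)**2 = 4*c**2)
-18132/Q(-98) + F/(-29603) = -18132/(4*(-98)**2) + 9828/(-29603) = -18132/(4*9604) + 9828*(-1/29603) = -18132/38416 - 1404/4229 = -18132*1/38416 - 1404/4229 = -4533/9604 - 1404/4229 = -32654073/40615316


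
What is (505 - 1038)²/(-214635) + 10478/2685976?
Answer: -9278137687/7030542180 ≈ -1.3197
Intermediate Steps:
(505 - 1038)²/(-214635) + 10478/2685976 = (-533)²*(-1/214635) + 10478*(1/2685976) = 284089*(-1/214635) + 5239/1342988 = -6929/5235 + 5239/1342988 = -9278137687/7030542180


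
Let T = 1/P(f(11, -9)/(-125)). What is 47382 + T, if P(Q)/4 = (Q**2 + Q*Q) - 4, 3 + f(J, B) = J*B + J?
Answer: 8706521639/183752 ≈ 47382.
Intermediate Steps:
f(J, B) = -3 + J + B*J (f(J, B) = -3 + (J*B + J) = -3 + (B*J + J) = -3 + (J + B*J) = -3 + J + B*J)
P(Q) = -16 + 8*Q**2 (P(Q) = 4*((Q**2 + Q*Q) - 4) = 4*((Q**2 + Q**2) - 4) = 4*(2*Q**2 - 4) = 4*(-4 + 2*Q**2) = -16 + 8*Q**2)
T = -15625/183752 (T = 1/(-16 + 8*((-3 + 11 - 9*11)/(-125))**2) = 1/(-16 + 8*((-3 + 11 - 99)*(-1/125))**2) = 1/(-16 + 8*(-91*(-1/125))**2) = 1/(-16 + 8*(91/125)**2) = 1/(-16 + 8*(8281/15625)) = 1/(-16 + 66248/15625) = 1/(-183752/15625) = -15625/183752 ≈ -0.085033)
47382 + T = 47382 - 15625/183752 = 8706521639/183752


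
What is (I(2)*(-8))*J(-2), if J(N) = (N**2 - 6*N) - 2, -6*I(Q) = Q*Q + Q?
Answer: 112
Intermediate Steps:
I(Q) = -Q/6 - Q**2/6 (I(Q) = -(Q*Q + Q)/6 = -(Q**2 + Q)/6 = -(Q + Q**2)/6 = -Q/6 - Q**2/6)
J(N) = -2 + N**2 - 6*N
(I(2)*(-8))*J(-2) = (-1/6*2*(1 + 2)*(-8))*(-2 + (-2)**2 - 6*(-2)) = (-1/6*2*3*(-8))*(-2 + 4 + 12) = -1*(-8)*14 = 8*14 = 112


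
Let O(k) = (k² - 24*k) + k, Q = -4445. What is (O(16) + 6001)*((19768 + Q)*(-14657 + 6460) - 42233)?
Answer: -739922604096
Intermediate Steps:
O(k) = k² - 23*k
(O(16) + 6001)*((19768 + Q)*(-14657 + 6460) - 42233) = (16*(-23 + 16) + 6001)*((19768 - 4445)*(-14657 + 6460) - 42233) = (16*(-7) + 6001)*(15323*(-8197) - 42233) = (-112 + 6001)*(-125602631 - 42233) = 5889*(-125644864) = -739922604096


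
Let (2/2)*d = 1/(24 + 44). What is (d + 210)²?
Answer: 203946961/4624 ≈ 44106.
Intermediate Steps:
d = 1/68 (d = 1/(24 + 44) = 1/68 ≈ 0.014706)
(d + 210)² = (1/68 + 210)² = (14281/68)² = 203946961/4624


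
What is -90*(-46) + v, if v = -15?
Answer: 4125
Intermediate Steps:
-90*(-46) + v = -90*(-46) - 15 = 4140 - 15 = 4125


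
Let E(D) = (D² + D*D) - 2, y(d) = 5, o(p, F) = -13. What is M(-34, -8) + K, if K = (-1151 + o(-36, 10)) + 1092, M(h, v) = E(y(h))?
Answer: -24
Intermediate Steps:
E(D) = -2 + 2*D² (E(D) = (D² + D²) - 2 = 2*D² - 2 = -2 + 2*D²)
M(h, v) = 48 (M(h, v) = -2 + 2*5² = -2 + 2*25 = -2 + 50 = 48)
K = -72 (K = (-1151 - 13) + 1092 = -1164 + 1092 = -72)
M(-34, -8) + K = 48 - 72 = -24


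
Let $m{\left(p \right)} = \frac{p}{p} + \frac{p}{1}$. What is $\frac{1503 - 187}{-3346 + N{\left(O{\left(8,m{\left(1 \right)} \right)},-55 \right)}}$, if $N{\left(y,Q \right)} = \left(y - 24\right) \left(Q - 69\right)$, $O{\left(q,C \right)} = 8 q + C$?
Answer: $- \frac{2}{13} \approx -0.15385$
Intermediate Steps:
$m{\left(p \right)} = 1 + p$ ($m{\left(p \right)} = 1 + p 1 = 1 + p$)
$O{\left(q,C \right)} = C + 8 q$
$N{\left(y,Q \right)} = \left(-69 + Q\right) \left(-24 + y\right)$ ($N{\left(y,Q \right)} = \left(-24 + y\right) \left(-69 + Q\right) = \left(-69 + Q\right) \left(-24 + y\right)$)
$\frac{1503 - 187}{-3346 + N{\left(O{\left(8,m{\left(1 \right)} \right)},-55 \right)}} = \frac{1503 - 187}{-3346 - \left(-2976 + 124 \left(\left(1 + 1\right) + 8 \cdot 8\right)\right)} = \frac{1316}{-3346 + \left(1656 - 69 \left(2 + 64\right) + 1320 - 55 \left(2 + 64\right)\right)} = \frac{1316}{-3346 + \left(1656 - 4554 + 1320 - 3630\right)} = \frac{1316}{-3346 - 5208} = \frac{1316}{-8554} = 1316 \left(- \frac{1}{8554}\right) = - \frac{2}{13}$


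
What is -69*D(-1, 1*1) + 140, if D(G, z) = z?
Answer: 71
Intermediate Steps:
-69*D(-1, 1*1) + 140 = -69 + 140 = 71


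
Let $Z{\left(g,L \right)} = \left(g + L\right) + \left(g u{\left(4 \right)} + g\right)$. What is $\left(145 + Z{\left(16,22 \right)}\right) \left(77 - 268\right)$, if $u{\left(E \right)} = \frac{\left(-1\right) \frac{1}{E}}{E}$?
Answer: $-37818$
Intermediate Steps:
$u{\left(E \right)} = - \frac{1}{E^{2}}$
$Z{\left(g,L \right)} = L + \frac{31 g}{16}$ ($Z{\left(g,L \right)} = \left(g + L\right) + \left(g \left(- \frac{1}{16}\right) + g\right) = \left(L + g\right) + \left(g \left(\left(-1\right) \frac{1}{16}\right) + g\right) = \left(L + g\right) + \left(g \left(- \frac{1}{16}\right) + g\right) = \left(L + g\right) + \left(- \frac{g}{16} + g\right) = \left(L + g\right) + \frac{15 g}{16} = L + \frac{31 g}{16}$)
$\left(145 + Z{\left(16,22 \right)}\right) \left(77 - 268\right) = \left(145 + \left(22 + \frac{31}{16} \cdot 16\right)\right) \left(77 - 268\right) = \left(145 + \left(22 + 31\right)\right) \left(-191\right) = \left(145 + 53\right) \left(-191\right) = 198 \left(-191\right) = -37818$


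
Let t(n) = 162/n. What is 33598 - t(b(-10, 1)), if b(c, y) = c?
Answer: 168071/5 ≈ 33614.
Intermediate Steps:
33598 - t(b(-10, 1)) = 33598 - 162/(-10) = 33598 - 162*(-1)/10 = 33598 - 1*(-81/5) = 33598 + 81/5 = 168071/5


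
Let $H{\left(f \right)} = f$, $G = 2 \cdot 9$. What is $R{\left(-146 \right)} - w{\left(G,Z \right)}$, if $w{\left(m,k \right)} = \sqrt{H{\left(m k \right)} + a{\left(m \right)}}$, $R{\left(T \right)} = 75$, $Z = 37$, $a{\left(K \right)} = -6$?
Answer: $75 - 2 \sqrt{165} \approx 49.31$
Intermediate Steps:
$G = 18$
$w{\left(m,k \right)} = \sqrt{-6 + k m}$ ($w{\left(m,k \right)} = \sqrt{m k - 6} = \sqrt{k m - 6} = \sqrt{-6 + k m}$)
$R{\left(-146 \right)} - w{\left(G,Z \right)} = 75 - \sqrt{-6 + 37 \cdot 18} = 75 - \sqrt{-6 + 666} = 75 - \sqrt{660} = 75 - 2 \sqrt{165}$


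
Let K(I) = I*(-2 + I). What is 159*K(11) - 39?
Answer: 15702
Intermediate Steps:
159*K(11) - 39 = 159*(11*(-2 + 11)) - 39 = 159*(11*9) - 39 = 159*99 - 39 = 15741 - 39 = 15702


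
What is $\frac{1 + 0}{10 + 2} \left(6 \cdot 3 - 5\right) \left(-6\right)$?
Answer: $- \frac{13}{2} \approx -6.5$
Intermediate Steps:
$\frac{1 + 0}{10 + 2} \left(6 \cdot 3 - 5\right) \left(-6\right) = 1 \cdot \frac{1}{12} \left(18 - 5\right) \left(-6\right) = 1 \cdot \frac{1}{12} \cdot 13 \left(-6\right) = \frac{1}{12} \cdot 13 \left(-6\right) = \frac{13}{12} \left(-6\right) = - \frac{13}{2}$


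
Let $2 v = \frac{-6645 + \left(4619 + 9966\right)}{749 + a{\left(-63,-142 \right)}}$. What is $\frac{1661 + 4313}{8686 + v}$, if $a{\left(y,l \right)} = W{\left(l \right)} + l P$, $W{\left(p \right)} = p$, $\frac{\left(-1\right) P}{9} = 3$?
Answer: $\frac{13265267}{19289248} \approx 0.6877$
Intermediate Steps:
$P = -27$ ($P = \left(-9\right) 3 = -27$)
$a{\left(y,l \right)} = - 26 l$ ($a{\left(y,l \right)} = l + l \left(-27\right) = l - 27 l = - 26 l$)
$v = \frac{3970}{4441}$ ($v = \frac{\left(-6645 + \left(4619 + 9966\right)\right) \frac{1}{749 - -3692}}{2} = \frac{\left(-6645 + 14585\right) \frac{1}{749 + 3692}}{2} = \frac{7940 \cdot \frac{1}{4441}}{2} = \frac{1}{2} \cdot \frac{7940}{4441} = \frac{3970}{4441} \approx 0.89394$)
$\frac{1661 + 4313}{8686 + v} = \frac{1661 + 4313}{8686 + \frac{3970}{4441}} = \frac{5974}{\frac{38578496}{4441}} = 5974 \cdot \frac{4441}{38578496} = \frac{13265267}{19289248}$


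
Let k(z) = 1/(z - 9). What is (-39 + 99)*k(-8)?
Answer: -60/17 ≈ -3.5294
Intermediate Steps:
k(z) = 1/(-9 + z)
(-39 + 99)*k(-8) = (-39 + 99)/(-9 - 8) = 60/(-17) = 60*(-1/17) = -60/17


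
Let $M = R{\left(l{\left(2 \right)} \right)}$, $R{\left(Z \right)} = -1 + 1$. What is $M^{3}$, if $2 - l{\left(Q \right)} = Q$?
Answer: $0$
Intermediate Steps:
$l{\left(Q \right)} = 2 - Q$
$R{\left(Z \right)} = 0$
$M = 0$
$M^{3} = 0^{3} = 0$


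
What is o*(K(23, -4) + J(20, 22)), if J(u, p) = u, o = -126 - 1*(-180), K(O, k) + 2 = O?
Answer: 2214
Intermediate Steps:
K(O, k) = -2 + O
o = 54 (o = -126 + 180 = 54)
o*(K(23, -4) + J(20, 22)) = 54*((-2 + 23) + 20) = 54*(21 + 20) = 54*41 = 2214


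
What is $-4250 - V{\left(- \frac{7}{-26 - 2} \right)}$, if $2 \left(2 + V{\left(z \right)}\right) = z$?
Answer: $- \frac{33985}{8} \approx -4248.1$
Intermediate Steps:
$V{\left(z \right)} = -2 + \frac{z}{2}$
$-4250 - V{\left(- \frac{7}{-26 - 2} \right)} = -4250 - \left(-2 + \frac{\left(-7\right) \frac{1}{-26 - 2}}{2}\right) = -4250 - \left(-2 + \frac{\left(-7\right) \frac{1}{-28}}{2}\right) = -4250 - \left(-2 + \frac{\left(-7\right) \left(- \frac{1}{28}\right)}{2}\right) = -4250 - \left(-2 + \frac{1}{2} \cdot \frac{1}{4}\right) = -4250 - \left(-2 + \frac{1}{8}\right) = -4250 - - \frac{15}{8} = -4250 + \frac{15}{8} = - \frac{33985}{8}$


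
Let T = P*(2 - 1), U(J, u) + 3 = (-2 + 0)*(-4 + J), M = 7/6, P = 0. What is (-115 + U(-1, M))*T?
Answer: 0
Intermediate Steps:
M = 7/6 (M = 7*(⅙) = 7/6 ≈ 1.1667)
U(J, u) = 5 - 2*J (U(J, u) = -3 + (-2 + 0)*(-4 + J) = -3 - 2*(-4 + J) = -3 + (8 - 2*J) = 5 - 2*J)
T = 0 (T = 0*(2 - 1) = 0*1 = 0)
(-115 + U(-1, M))*T = (-115 + (5 - 2*(-1)))*0 = (-115 + (5 + 2))*0 = (-115 + 7)*0 = -108*0 = 0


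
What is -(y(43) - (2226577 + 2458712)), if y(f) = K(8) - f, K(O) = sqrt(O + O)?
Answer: 4685328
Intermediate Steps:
K(O) = sqrt(2)*sqrt(O) (K(O) = sqrt(2*O) = sqrt(2)*sqrt(O))
y(f) = 4 - f (y(f) = sqrt(2)*sqrt(8) - f = sqrt(2)*(2*sqrt(2)) - f = 4 - f)
-(y(43) - (2226577 + 2458712)) = -((4 - 1*43) - (2226577 + 2458712)) = -((4 - 43) - 1*4685289) = -(-39 - 4685289) = -1*(-4685328) = 4685328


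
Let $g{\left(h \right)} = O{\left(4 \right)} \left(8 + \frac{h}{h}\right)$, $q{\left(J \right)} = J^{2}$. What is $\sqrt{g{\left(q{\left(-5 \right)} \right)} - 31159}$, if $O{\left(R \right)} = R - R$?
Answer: $i \sqrt{31159} \approx 176.52 i$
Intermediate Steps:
$O{\left(R \right)} = 0$
$g{\left(h \right)} = 0$ ($g{\left(h \right)} = 0 \left(8 + \frac{h}{h}\right) = 0 \left(8 + 1\right) = 0 \cdot 9 = 0$)
$\sqrt{g{\left(q{\left(-5 \right)} \right)} - 31159} = \sqrt{0 - 31159} = \sqrt{-31159} = i \sqrt{31159}$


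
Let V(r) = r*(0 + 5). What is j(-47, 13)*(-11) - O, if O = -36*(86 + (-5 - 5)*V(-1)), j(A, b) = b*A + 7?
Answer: 11540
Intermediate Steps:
j(A, b) = 7 + A*b (j(A, b) = A*b + 7 = 7 + A*b)
V(r) = 5*r (V(r) = r*5 = 5*r)
O = -4896 (O = -36*(86 + (-5 - 5)*(5*(-1))) = -36*(86 - 10*(-5)) = -36*(86 + 50) = -36*136 = -4896)
j(-47, 13)*(-11) - O = (7 - 47*13)*(-11) - 1*(-4896) = (7 - 611)*(-11) + 4896 = -604*(-11) + 4896 = 6644 + 4896 = 11540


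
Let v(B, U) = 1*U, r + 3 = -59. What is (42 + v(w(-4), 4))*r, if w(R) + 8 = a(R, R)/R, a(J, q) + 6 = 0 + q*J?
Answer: -2852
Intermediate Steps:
a(J, q) = -6 + J*q (a(J, q) = -6 + (0 + q*J) = -6 + (0 + J*q) = -6 + J*q)
w(R) = -8 + (-6 + R²)/R (w(R) = -8 + (-6 + R*R)/R = -8 + (-6 + R²)/R)
r = -62 (r = -3 - 59 = -62)
v(B, U) = U
(42 + v(w(-4), 4))*r = (42 + 4)*(-62) = 46*(-62) = -2852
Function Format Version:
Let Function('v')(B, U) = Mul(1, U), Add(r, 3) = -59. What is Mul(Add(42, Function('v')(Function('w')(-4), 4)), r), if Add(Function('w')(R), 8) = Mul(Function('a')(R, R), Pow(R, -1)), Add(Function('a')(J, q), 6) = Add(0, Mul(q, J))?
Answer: -2852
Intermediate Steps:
Function('a')(J, q) = Add(-6, Mul(J, q)) (Function('a')(J, q) = Add(-6, Add(0, Mul(q, J))) = Add(-6, Add(0, Mul(J, q))) = Add(-6, Mul(J, q)))
Function('w')(R) = Add(-8, Mul(Pow(R, -1), Add(-6, Pow(R, 2)))) (Function('w')(R) = Add(-8, Mul(Add(-6, Mul(R, R)), Pow(R, -1))) = Add(-8, Mul(Add(-6, Pow(R, 2)), Pow(R, -1))) = Add(-8, Mul(Pow(R, -1), Add(-6, Pow(R, 2)))))
r = -62 (r = Add(-3, -59) = -62)
Function('v')(B, U) = U
Mul(Add(42, Function('v')(Function('w')(-4), 4)), r) = Mul(Add(42, 4), -62) = Mul(46, -62) = -2852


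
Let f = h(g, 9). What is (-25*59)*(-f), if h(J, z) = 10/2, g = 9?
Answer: 7375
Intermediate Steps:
h(J, z) = 5 (h(J, z) = 10*(1/2) = 5)
f = 5
(-25*59)*(-f) = (-25*59)*(-1*5) = -1475*(-5) = 7375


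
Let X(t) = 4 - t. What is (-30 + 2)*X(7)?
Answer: 84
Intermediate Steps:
(-30 + 2)*X(7) = (-30 + 2)*(4 - 1*7) = -28*(4 - 7) = -28*(-3) = 84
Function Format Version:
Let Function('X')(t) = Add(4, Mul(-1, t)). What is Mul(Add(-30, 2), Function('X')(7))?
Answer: 84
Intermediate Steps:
Mul(Add(-30, 2), Function('X')(7)) = Mul(Add(-30, 2), Add(4, Mul(-1, 7))) = Mul(-28, Add(4, -7)) = Mul(-28, -3) = 84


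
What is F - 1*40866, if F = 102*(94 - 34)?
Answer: -34746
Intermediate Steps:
F = 6120 (F = 102*60 = 6120)
F - 1*40866 = 6120 - 1*40866 = 6120 - 40866 = -34746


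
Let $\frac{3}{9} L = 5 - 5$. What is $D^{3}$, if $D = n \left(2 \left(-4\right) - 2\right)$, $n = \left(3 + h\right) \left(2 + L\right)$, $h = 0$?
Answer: $-216000$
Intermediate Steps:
$L = 0$ ($L = 3 \left(5 - 5\right) = 3 \cdot 0 = 0$)
$n = 6$ ($n = \left(3 + 0\right) \left(2 + 0\right) = 3 \cdot 2 = 6$)
$D = -60$ ($D = 6 \left(2 \left(-4\right) - 2\right) = 6 \left(-8 - 2\right) = 6 \left(-10\right) = -60$)
$D^{3} = \left(-60\right)^{3} = -216000$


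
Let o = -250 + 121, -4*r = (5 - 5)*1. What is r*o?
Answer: 0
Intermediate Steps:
r = 0 (r = -(5 - 5)/4 = -0 = -1/4*0 = 0)
o = -129
r*o = 0*(-129) = 0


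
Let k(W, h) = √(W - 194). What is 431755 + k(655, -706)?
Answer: 431755 + √461 ≈ 4.3178e+5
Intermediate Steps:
k(W, h) = √(-194 + W)
431755 + k(655, -706) = 431755 + √(-194 + 655) = 431755 + √461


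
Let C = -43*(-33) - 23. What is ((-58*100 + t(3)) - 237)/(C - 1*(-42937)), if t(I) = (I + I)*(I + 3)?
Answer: -6001/44333 ≈ -0.13536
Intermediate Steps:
t(I) = 2*I*(3 + I) (t(I) = (2*I)*(3 + I) = 2*I*(3 + I))
C = 1396 (C = 1419 - 23 = 1396)
((-58*100 + t(3)) - 237)/(C - 1*(-42937)) = ((-58*100 + 2*3*(3 + 3)) - 237)/(1396 - 1*(-42937)) = ((-5800 + 2*3*6) - 237)/(1396 + 42937) = ((-5800 + 36) - 237)/44333 = (-5764 - 237)*(1/44333) = -6001*1/44333 = -6001/44333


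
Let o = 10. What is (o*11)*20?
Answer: 2200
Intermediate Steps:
(o*11)*20 = (10*11)*20 = 110*20 = 2200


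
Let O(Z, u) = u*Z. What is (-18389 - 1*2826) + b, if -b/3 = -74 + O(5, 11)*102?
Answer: -37823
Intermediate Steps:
O(Z, u) = Z*u
b = -16608 (b = -3*(-74 + (5*11)*102) = -3*(-74 + 55*102) = -3*(-74 + 5610) = -3*5536 = -16608)
(-18389 - 1*2826) + b = (-18389 - 1*2826) - 16608 = (-18389 - 2826) - 16608 = -21215 - 16608 = -37823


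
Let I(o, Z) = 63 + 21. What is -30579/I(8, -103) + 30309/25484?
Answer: -16181860/44597 ≈ -362.85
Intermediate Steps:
I(o, Z) = 84
-30579/I(8, -103) + 30309/25484 = -30579/84 + 30309/25484 = -30579*1/84 + 30309*(1/25484) = -10193/28 + 30309/25484 = -16181860/44597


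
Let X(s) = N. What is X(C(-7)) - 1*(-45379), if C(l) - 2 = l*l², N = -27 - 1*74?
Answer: 45278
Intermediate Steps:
N = -101 (N = -27 - 74 = -101)
C(l) = 2 + l³ (C(l) = 2 + l*l² = 2 + l³)
X(s) = -101
X(C(-7)) - 1*(-45379) = -101 - 1*(-45379) = -101 + 45379 = 45278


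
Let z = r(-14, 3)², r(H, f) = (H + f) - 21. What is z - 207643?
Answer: -206619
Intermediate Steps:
r(H, f) = -21 + H + f
z = 1024 (z = (-21 - 14 + 3)² = (-32)² = 1024)
z - 207643 = 1024 - 207643 = -206619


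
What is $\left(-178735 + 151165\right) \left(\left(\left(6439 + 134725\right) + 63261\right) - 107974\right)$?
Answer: $-2659154070$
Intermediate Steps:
$\left(-178735 + 151165\right) \left(\left(\left(6439 + 134725\right) + 63261\right) - 107974\right) = - 27570 \left(\left(141164 + 63261\right) - 107974\right) = - 27570 \left(204425 - 107974\right) = \left(-27570\right) 96451 = -2659154070$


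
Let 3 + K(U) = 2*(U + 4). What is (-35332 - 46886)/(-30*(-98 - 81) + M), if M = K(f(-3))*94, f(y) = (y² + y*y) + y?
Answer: -41109/4330 ≈ -9.4940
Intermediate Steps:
f(y) = y + 2*y² (f(y) = (y² + y²) + y = 2*y² + y = y + 2*y²)
K(U) = 5 + 2*U (K(U) = -3 + 2*(U + 4) = -3 + 2*(4 + U) = -3 + (8 + 2*U) = 5 + 2*U)
M = 3290 (M = (5 + 2*(-3*(1 + 2*(-3))))*94 = (5 + 2*(-3*(1 - 6)))*94 = (5 + 2*(-3*(-5)))*94 = (5 + 2*15)*94 = (5 + 30)*94 = 35*94 = 3290)
(-35332 - 46886)/(-30*(-98 - 81) + M) = (-35332 - 46886)/(-30*(-98 - 81) + 3290) = -82218/(-30*(-179) + 3290) = -82218/(5370 + 3290) = -82218/8660 = -82218*1/8660 = -41109/4330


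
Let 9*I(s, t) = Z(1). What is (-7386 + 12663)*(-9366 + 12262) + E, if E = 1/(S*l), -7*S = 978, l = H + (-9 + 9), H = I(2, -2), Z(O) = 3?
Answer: 4981994585/326 ≈ 1.5282e+7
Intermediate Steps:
I(s, t) = ⅓ (I(s, t) = (⅑)*3 = ⅓)
H = ⅓ ≈ 0.33333
l = ⅓ (l = ⅓ + (-9 + 9) = ⅓ + 0 = ⅓ ≈ 0.33333)
S = -978/7 (S = -⅐*978 = -978/7 ≈ -139.71)
E = -7/326 (E = 1/(-978/7*⅓) = 1/(-326/7) = -7/326 ≈ -0.021472)
(-7386 + 12663)*(-9366 + 12262) + E = (-7386 + 12663)*(-9366 + 12262) - 7/326 = 5277*2896 - 7/326 = 15282192 - 7/326 = 4981994585/326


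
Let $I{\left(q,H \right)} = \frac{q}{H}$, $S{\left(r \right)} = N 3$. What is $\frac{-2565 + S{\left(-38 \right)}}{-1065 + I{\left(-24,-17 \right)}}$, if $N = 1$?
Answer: $\frac{2074}{861} \approx 2.4088$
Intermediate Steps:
$S{\left(r \right)} = 3$ ($S{\left(r \right)} = 1 \cdot 3 = 3$)
$\frac{-2565 + S{\left(-38 \right)}}{-1065 + I{\left(-24,-17 \right)}} = \frac{-2565 + 3}{-1065 - \frac{24}{-17}} = - \frac{2562}{-1065 - - \frac{24}{17}} = - \frac{2562}{-1065 + \frac{24}{17}} = - \frac{2562}{- \frac{18081}{17}} = \left(-2562\right) \left(- \frac{17}{18081}\right) = \frac{2074}{861}$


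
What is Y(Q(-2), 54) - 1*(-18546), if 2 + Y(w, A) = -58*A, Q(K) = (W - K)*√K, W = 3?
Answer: 15412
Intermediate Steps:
Q(K) = √K*(3 - K) (Q(K) = (3 - K)*√K = √K*(3 - K))
Y(w, A) = -2 - 58*A
Y(Q(-2), 54) - 1*(-18546) = (-2 - 58*54) - 1*(-18546) = (-2 - 3132) + 18546 = -3134 + 18546 = 15412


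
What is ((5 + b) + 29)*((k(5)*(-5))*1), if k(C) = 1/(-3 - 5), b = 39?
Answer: 365/8 ≈ 45.625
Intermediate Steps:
k(C) = -⅛ (k(C) = 1/(-8) = -⅛)
((5 + b) + 29)*((k(5)*(-5))*1) = ((5 + 39) + 29)*(-⅛*(-5)*1) = (44 + 29)*((5/8)*1) = 73*(5/8) = 365/8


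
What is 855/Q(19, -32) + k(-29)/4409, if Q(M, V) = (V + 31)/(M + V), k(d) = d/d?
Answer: 49006036/4409 ≈ 11115.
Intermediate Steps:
k(d) = 1
Q(M, V) = (31 + V)/(M + V)
855/Q(19, -32) + k(-29)/4409 = 855/(((31 - 32)/(19 - 32))) + 1/4409 = 855/((-1/(-13))) + 1*(1/4409) = 855/((-1/13*(-1))) + 1/4409 = 855/(1/13) + 1/4409 = 855*13 + 1/4409 = 11115 + 1/4409 = 49006036/4409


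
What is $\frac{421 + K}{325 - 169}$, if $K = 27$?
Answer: $\frac{112}{39} \approx 2.8718$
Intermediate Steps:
$\frac{421 + K}{325 - 169} = \frac{421 + 27}{325 - 169} = \frac{448}{156} = 448 \cdot \frac{1}{156} = \frac{112}{39}$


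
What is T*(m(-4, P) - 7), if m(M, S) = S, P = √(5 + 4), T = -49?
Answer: 196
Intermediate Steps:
P = 3 (P = √9 = 3)
T*(m(-4, P) - 7) = -49*(3 - 7) = -49*(-4) = 196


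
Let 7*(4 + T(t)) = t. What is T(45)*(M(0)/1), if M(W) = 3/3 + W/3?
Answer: 17/7 ≈ 2.4286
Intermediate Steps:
M(W) = 1 + W/3 (M(W) = 3*(⅓) + W*(⅓) = 1 + W/3)
T(t) = -4 + t/7
T(45)*(M(0)/1) = (-4 + (⅐)*45)*((1 + (⅓)*0)/1) = (-4 + 45/7)*((1 + 0)*1) = 17*(1*1)/7 = (17/7)*1 = 17/7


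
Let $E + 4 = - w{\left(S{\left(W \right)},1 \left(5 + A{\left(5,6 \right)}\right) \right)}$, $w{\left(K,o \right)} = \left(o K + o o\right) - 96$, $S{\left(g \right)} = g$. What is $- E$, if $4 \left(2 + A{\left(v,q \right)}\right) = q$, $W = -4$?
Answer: $- \frac{359}{4} \approx -89.75$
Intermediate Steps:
$A{\left(v,q \right)} = -2 + \frac{q}{4}$
$w{\left(K,o \right)} = -96 + o^{2} + K o$ ($w{\left(K,o \right)} = \left(K o + o^{2}\right) - 96 = \left(o^{2} + K o\right) - 96 = -96 + o^{2} + K o$)
$E = \frac{359}{4}$ ($E = -4 - \left(-96 + \left(1 \left(5 + \left(-2 + \frac{1}{4} \cdot 6\right)\right)\right)^{2} - 4 \cdot 1 \left(5 + \left(-2 + \frac{1}{4} \cdot 6\right)\right)\right) = -4 - \left(-96 + \left(1 \left(5 + \left(-2 + \frac{3}{2}\right)\right)\right)^{2} - 4 \cdot 1 \left(5 + \left(-2 + \frac{3}{2}\right)\right)\right) = -4 - \left(-96 + \left(1 \left(5 - \frac{1}{2}\right)\right)^{2} - 4 \cdot 1 \left(5 - \frac{1}{2}\right)\right) = -4 - \left(-96 + \left(1 \cdot \frac{9}{2}\right)^{2} - 4 \cdot 1 \cdot \frac{9}{2}\right) = -4 - \left(-96 + \left(\frac{9}{2}\right)^{2} - 18\right) = -4 - \left(-96 + \frac{81}{4} - 18\right) = -4 - - \frac{375}{4} = -4 + \frac{375}{4} = \frac{359}{4} \approx 89.75$)
$- E = \left(-1\right) \frac{359}{4} = - \frac{359}{4}$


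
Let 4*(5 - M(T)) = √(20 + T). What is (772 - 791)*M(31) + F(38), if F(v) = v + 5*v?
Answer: 133 + 19*√51/4 ≈ 166.92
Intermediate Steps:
M(T) = 5 - √(20 + T)/4
F(v) = 6*v
(772 - 791)*M(31) + F(38) = (772 - 791)*(5 - √(20 + 31)/4) + 6*38 = -19*(5 - √51/4) + 228 = (-95 + 19*√51/4) + 228 = 133 + 19*√51/4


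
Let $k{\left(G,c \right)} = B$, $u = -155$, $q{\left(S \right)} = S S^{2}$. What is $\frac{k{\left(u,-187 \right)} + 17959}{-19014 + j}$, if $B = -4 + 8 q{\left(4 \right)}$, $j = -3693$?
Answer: $- \frac{18467}{22707} \approx -0.81327$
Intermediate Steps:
$q{\left(S \right)} = S^{3}$
$B = 508$ ($B = -4 + 8 \cdot 4^{3} = -4 + 8 \cdot 64 = -4 + 512 = 508$)
$k{\left(G,c \right)} = 508$
$\frac{k{\left(u,-187 \right)} + 17959}{-19014 + j} = \frac{508 + 17959}{-19014 - 3693} = \frac{18467}{-22707} = 18467 \left(- \frac{1}{22707}\right) = - \frac{18467}{22707}$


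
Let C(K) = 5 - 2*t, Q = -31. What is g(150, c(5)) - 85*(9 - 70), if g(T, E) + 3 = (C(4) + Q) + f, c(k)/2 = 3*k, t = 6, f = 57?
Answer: 5201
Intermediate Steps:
C(K) = -7 (C(K) = 5 - 2*6 = 5 - 12 = -7)
c(k) = 6*k (c(k) = 2*(3*k) = 6*k)
g(T, E) = 16 (g(T, E) = -3 + ((-7 - 31) + 57) = -3 + (-38 + 57) = -3 + 19 = 16)
g(150, c(5)) - 85*(9 - 70) = 16 - 85*(9 - 70) = 16 - 85*(-61) = 16 + 5185 = 5201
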